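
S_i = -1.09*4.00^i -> [-1.09, -4.36, -17.44, -69.76, -279.04]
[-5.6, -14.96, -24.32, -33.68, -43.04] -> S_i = -5.60 + -9.36*i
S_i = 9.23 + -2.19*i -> [9.23, 7.04, 4.85, 2.66, 0.47]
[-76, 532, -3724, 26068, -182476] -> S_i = -76*-7^i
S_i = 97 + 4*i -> [97, 101, 105, 109, 113]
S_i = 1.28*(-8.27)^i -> [1.28, -10.59, 87.54, -723.98, 5987.31]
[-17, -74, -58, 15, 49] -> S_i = Random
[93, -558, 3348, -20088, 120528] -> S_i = 93*-6^i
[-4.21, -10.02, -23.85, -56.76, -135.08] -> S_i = -4.21*2.38^i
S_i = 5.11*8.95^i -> [5.11, 45.73, 409.32, 3663.45, 32787.86]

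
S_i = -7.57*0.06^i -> [-7.57, -0.45, -0.03, -0.0, -0.0]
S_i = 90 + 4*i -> [90, 94, 98, 102, 106]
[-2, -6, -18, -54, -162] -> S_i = -2*3^i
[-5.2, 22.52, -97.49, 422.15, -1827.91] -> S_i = -5.20*(-4.33)^i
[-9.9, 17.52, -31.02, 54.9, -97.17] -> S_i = -9.90*(-1.77)^i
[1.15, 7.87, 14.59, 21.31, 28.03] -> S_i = 1.15 + 6.72*i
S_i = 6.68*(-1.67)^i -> [6.68, -11.16, 18.63, -31.11, 51.96]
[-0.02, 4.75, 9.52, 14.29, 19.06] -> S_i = -0.02 + 4.77*i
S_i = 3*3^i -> [3, 9, 27, 81, 243]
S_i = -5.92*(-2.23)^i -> [-5.92, 13.2, -29.44, 65.65, -146.4]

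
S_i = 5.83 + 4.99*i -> [5.83, 10.82, 15.81, 20.8, 25.79]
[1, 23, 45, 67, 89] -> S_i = 1 + 22*i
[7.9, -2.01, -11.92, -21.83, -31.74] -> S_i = 7.90 + -9.91*i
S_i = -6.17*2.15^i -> [-6.17, -13.27, -28.52, -61.32, -131.84]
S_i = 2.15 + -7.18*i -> [2.15, -5.03, -12.21, -19.39, -26.57]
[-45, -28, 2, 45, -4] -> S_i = Random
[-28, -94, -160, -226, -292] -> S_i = -28 + -66*i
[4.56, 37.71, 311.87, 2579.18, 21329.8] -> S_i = 4.56*8.27^i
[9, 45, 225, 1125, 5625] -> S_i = 9*5^i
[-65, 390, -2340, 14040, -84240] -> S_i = -65*-6^i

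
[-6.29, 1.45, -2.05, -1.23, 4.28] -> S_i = Random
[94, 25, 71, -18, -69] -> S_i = Random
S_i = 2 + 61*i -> [2, 63, 124, 185, 246]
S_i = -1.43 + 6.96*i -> [-1.43, 5.53, 12.49, 19.45, 26.41]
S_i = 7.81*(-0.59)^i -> [7.81, -4.61, 2.72, -1.6, 0.95]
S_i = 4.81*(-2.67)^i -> [4.81, -12.84, 34.29, -91.55, 244.45]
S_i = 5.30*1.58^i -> [5.3, 8.37, 13.23, 20.9, 33.03]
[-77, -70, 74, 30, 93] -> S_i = Random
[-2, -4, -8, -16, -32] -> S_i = -2*2^i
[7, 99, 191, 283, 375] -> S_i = 7 + 92*i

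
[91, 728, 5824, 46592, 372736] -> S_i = 91*8^i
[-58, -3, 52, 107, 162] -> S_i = -58 + 55*i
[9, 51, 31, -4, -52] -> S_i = Random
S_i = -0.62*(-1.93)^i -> [-0.62, 1.2, -2.31, 4.46, -8.6]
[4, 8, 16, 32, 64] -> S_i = 4*2^i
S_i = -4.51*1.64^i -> [-4.51, -7.4, -12.13, -19.89, -32.63]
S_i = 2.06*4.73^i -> [2.06, 9.74, 46.09, 218.0, 1031.13]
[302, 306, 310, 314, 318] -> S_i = 302 + 4*i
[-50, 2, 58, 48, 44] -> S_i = Random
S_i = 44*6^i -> [44, 264, 1584, 9504, 57024]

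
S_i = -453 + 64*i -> [-453, -389, -325, -261, -197]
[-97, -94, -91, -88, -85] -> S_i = -97 + 3*i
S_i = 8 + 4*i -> [8, 12, 16, 20, 24]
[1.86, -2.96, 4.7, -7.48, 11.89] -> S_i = 1.86*(-1.59)^i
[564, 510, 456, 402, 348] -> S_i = 564 + -54*i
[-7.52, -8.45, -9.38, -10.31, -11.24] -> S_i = -7.52 + -0.93*i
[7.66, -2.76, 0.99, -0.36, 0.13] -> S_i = 7.66*(-0.36)^i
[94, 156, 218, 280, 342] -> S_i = 94 + 62*i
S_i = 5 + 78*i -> [5, 83, 161, 239, 317]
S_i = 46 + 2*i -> [46, 48, 50, 52, 54]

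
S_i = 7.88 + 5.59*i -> [7.88, 13.47, 19.06, 24.65, 30.24]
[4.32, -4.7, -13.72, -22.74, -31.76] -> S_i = 4.32 + -9.02*i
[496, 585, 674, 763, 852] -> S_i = 496 + 89*i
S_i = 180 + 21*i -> [180, 201, 222, 243, 264]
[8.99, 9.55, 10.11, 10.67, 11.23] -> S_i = 8.99 + 0.56*i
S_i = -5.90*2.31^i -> [-5.9, -13.63, -31.48, -72.73, -168.0]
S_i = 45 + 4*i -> [45, 49, 53, 57, 61]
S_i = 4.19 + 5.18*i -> [4.19, 9.37, 14.55, 19.73, 24.91]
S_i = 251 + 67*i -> [251, 318, 385, 452, 519]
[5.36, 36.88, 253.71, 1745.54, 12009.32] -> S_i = 5.36*6.88^i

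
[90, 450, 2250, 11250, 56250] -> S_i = 90*5^i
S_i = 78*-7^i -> [78, -546, 3822, -26754, 187278]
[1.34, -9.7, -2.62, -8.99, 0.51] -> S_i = Random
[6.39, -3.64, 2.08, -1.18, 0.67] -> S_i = 6.39*(-0.57)^i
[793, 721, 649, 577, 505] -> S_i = 793 + -72*i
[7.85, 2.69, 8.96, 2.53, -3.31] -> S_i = Random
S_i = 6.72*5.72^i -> [6.72, 38.44, 219.87, 1257.64, 7193.72]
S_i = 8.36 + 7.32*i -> [8.36, 15.68, 23.0, 30.32, 37.64]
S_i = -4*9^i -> [-4, -36, -324, -2916, -26244]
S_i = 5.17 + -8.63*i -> [5.17, -3.46, -12.09, -20.72, -29.35]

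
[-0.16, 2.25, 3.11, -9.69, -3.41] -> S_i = Random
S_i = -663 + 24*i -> [-663, -639, -615, -591, -567]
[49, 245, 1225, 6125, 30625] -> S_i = 49*5^i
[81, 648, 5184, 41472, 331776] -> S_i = 81*8^i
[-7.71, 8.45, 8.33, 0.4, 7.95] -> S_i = Random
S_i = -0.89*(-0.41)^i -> [-0.89, 0.36, -0.15, 0.06, -0.03]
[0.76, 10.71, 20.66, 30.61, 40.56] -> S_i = 0.76 + 9.95*i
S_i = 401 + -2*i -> [401, 399, 397, 395, 393]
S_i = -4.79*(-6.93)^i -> [-4.79, 33.19, -230.04, 1594.17, -11047.61]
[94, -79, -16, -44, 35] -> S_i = Random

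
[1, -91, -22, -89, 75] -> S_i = Random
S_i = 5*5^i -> [5, 25, 125, 625, 3125]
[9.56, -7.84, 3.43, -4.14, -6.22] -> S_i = Random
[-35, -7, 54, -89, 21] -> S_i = Random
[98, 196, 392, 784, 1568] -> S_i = 98*2^i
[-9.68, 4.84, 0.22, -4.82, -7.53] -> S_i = Random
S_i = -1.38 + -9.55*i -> [-1.38, -10.93, -20.48, -30.03, -39.58]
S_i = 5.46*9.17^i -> [5.46, 50.07, 459.13, 4210.18, 38607.35]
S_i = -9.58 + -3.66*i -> [-9.58, -13.24, -16.9, -20.56, -24.22]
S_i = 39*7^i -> [39, 273, 1911, 13377, 93639]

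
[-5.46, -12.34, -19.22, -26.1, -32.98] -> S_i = -5.46 + -6.88*i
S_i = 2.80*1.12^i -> [2.8, 3.14, 3.51, 3.93, 4.41]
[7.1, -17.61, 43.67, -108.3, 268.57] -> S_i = 7.10*(-2.48)^i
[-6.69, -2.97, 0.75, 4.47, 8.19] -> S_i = -6.69 + 3.72*i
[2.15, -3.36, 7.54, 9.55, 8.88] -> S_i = Random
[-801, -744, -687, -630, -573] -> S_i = -801 + 57*i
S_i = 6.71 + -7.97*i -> [6.71, -1.26, -9.23, -17.2, -25.17]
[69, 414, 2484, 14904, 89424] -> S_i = 69*6^i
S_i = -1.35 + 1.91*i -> [-1.35, 0.56, 2.47, 4.38, 6.29]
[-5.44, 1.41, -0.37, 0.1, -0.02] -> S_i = -5.44*(-0.26)^i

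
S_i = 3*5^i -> [3, 15, 75, 375, 1875]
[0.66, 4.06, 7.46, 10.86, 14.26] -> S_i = 0.66 + 3.40*i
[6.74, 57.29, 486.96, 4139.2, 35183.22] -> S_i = 6.74*8.50^i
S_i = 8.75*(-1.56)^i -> [8.75, -13.65, 21.29, -33.22, 51.82]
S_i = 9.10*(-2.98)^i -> [9.1, -27.12, 80.81, -240.82, 717.64]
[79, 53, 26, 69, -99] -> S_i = Random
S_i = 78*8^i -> [78, 624, 4992, 39936, 319488]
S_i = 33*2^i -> [33, 66, 132, 264, 528]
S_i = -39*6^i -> [-39, -234, -1404, -8424, -50544]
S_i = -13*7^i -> [-13, -91, -637, -4459, -31213]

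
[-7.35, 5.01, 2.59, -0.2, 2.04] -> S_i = Random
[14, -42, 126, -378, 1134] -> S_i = 14*-3^i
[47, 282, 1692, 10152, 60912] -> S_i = 47*6^i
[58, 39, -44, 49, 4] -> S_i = Random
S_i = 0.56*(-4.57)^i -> [0.56, -2.56, 11.7, -53.45, 244.26]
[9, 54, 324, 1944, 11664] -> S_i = 9*6^i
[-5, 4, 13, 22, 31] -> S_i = -5 + 9*i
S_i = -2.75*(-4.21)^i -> [-2.75, 11.58, -48.74, 205.2, -863.9]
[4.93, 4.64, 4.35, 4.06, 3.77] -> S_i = 4.93 + -0.29*i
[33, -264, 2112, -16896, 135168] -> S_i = 33*-8^i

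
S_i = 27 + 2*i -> [27, 29, 31, 33, 35]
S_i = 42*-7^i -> [42, -294, 2058, -14406, 100842]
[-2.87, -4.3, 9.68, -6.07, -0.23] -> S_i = Random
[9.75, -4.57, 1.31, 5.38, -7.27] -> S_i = Random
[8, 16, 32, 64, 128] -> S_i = 8*2^i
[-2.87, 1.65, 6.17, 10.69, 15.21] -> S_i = -2.87 + 4.52*i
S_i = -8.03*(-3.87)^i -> [-8.03, 31.08, -120.26, 465.42, -1801.19]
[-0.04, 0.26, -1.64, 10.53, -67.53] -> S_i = -0.04*(-6.41)^i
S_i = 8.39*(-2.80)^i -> [8.39, -23.49, 65.78, -184.18, 515.7]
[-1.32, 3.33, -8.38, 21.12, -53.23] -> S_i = -1.32*(-2.52)^i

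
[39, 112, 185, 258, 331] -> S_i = 39 + 73*i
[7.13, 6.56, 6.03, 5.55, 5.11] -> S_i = 7.13*0.92^i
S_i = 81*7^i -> [81, 567, 3969, 27783, 194481]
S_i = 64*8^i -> [64, 512, 4096, 32768, 262144]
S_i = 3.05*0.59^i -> [3.05, 1.8, 1.06, 0.63, 0.37]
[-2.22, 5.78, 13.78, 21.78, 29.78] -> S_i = -2.22 + 8.00*i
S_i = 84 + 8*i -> [84, 92, 100, 108, 116]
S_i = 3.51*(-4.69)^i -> [3.51, -16.46, 77.21, -362.1, 1698.24]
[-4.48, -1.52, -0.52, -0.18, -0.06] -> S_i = -4.48*0.34^i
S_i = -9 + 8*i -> [-9, -1, 7, 15, 23]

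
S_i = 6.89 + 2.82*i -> [6.89, 9.71, 12.53, 15.35, 18.17]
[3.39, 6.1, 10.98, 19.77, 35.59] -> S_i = 3.39*1.80^i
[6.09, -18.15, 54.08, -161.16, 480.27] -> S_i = 6.09*(-2.98)^i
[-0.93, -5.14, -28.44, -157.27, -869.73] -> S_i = -0.93*5.53^i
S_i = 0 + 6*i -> [0, 6, 12, 18, 24]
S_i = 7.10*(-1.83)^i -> [7.1, -12.99, 23.78, -43.51, 79.63]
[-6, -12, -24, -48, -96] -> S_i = -6*2^i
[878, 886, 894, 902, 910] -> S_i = 878 + 8*i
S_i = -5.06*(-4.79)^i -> [-5.06, 24.24, -116.1, 556.11, -2663.74]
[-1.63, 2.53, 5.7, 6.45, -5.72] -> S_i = Random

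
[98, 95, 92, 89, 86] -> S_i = 98 + -3*i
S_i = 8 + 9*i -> [8, 17, 26, 35, 44]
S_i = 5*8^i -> [5, 40, 320, 2560, 20480]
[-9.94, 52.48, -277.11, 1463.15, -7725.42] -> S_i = -9.94*(-5.28)^i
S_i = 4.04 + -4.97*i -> [4.04, -0.93, -5.9, -10.87, -15.84]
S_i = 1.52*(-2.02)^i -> [1.52, -3.07, 6.2, -12.53, 25.31]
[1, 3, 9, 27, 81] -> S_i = 1*3^i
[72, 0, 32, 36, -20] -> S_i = Random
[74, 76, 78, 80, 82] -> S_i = 74 + 2*i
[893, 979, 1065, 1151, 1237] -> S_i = 893 + 86*i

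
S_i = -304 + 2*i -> [-304, -302, -300, -298, -296]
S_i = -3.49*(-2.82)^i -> [-3.49, 9.84, -27.75, 78.27, -220.71]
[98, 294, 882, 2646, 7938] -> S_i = 98*3^i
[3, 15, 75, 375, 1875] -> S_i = 3*5^i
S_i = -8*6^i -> [-8, -48, -288, -1728, -10368]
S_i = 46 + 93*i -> [46, 139, 232, 325, 418]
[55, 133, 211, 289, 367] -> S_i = 55 + 78*i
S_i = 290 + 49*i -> [290, 339, 388, 437, 486]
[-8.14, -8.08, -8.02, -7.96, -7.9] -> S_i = -8.14 + 0.06*i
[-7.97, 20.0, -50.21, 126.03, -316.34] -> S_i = -7.97*(-2.51)^i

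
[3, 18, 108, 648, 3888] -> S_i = 3*6^i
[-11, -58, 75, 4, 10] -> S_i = Random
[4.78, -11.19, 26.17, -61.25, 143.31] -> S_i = 4.78*(-2.34)^i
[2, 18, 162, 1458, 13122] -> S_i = 2*9^i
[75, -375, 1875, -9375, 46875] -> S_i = 75*-5^i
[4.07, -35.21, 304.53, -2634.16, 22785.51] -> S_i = 4.07*(-8.65)^i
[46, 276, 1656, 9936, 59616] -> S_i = 46*6^i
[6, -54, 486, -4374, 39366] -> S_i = 6*-9^i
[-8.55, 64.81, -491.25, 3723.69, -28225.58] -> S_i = -8.55*(-7.58)^i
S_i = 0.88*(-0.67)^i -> [0.88, -0.59, 0.4, -0.26, 0.18]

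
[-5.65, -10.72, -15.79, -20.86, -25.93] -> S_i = -5.65 + -5.07*i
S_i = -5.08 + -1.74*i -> [-5.08, -6.82, -8.56, -10.3, -12.04]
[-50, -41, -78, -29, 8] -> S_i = Random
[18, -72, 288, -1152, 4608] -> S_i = 18*-4^i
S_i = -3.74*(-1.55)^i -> [-3.74, 5.8, -8.99, 13.93, -21.59]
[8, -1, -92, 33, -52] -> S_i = Random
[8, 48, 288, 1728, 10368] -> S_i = 8*6^i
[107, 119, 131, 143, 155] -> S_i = 107 + 12*i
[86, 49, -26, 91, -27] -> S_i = Random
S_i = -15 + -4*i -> [-15, -19, -23, -27, -31]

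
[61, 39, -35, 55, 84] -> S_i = Random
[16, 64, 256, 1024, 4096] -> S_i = 16*4^i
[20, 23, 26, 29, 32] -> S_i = 20 + 3*i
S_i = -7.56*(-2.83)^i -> [-7.56, 21.39, -60.55, 171.35, -484.92]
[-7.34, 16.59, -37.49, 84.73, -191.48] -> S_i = -7.34*(-2.26)^i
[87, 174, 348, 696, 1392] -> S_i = 87*2^i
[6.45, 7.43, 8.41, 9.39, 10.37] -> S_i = 6.45 + 0.98*i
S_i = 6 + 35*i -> [6, 41, 76, 111, 146]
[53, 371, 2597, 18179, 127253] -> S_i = 53*7^i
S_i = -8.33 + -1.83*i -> [-8.33, -10.16, -11.99, -13.82, -15.65]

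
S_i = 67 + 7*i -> [67, 74, 81, 88, 95]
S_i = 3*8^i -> [3, 24, 192, 1536, 12288]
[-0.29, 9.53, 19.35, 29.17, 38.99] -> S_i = -0.29 + 9.82*i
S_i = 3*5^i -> [3, 15, 75, 375, 1875]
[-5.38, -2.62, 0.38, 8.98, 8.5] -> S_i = Random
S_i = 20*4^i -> [20, 80, 320, 1280, 5120]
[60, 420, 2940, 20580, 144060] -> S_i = 60*7^i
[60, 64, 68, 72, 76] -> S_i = 60 + 4*i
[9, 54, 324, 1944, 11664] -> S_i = 9*6^i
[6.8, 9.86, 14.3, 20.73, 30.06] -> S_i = 6.80*1.45^i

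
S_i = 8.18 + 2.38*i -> [8.18, 10.56, 12.94, 15.32, 17.7]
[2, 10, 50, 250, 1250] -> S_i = 2*5^i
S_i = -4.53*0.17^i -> [-4.53, -0.77, -0.13, -0.02, -0.0]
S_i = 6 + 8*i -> [6, 14, 22, 30, 38]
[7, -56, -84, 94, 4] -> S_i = Random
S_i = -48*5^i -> [-48, -240, -1200, -6000, -30000]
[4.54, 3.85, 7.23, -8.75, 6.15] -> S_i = Random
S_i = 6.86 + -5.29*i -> [6.86, 1.57, -3.72, -9.01, -14.3]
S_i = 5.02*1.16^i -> [5.02, 5.82, 6.75, 7.84, 9.09]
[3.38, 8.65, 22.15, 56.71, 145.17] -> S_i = 3.38*2.56^i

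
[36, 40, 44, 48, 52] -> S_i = 36 + 4*i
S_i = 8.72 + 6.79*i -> [8.72, 15.51, 22.3, 29.09, 35.88]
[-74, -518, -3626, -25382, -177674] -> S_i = -74*7^i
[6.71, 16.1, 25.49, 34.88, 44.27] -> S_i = 6.71 + 9.39*i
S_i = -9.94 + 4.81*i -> [-9.94, -5.13, -0.32, 4.49, 9.3]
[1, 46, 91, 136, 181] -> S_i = 1 + 45*i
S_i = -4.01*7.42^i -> [-4.01, -29.75, -220.78, -1638.16, -12155.14]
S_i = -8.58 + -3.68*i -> [-8.58, -12.26, -15.94, -19.62, -23.3]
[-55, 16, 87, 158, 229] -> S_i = -55 + 71*i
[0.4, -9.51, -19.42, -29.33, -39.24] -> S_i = 0.40 + -9.91*i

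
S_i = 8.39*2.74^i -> [8.39, 22.99, 62.99, 172.59, 472.89]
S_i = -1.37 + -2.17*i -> [-1.37, -3.54, -5.71, -7.88, -10.05]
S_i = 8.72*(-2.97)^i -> [8.72, -25.9, 76.92, -228.45, 678.49]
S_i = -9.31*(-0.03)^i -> [-9.31, 0.28, -0.01, 0.0, -0.0]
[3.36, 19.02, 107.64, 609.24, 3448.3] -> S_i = 3.36*5.66^i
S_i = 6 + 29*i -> [6, 35, 64, 93, 122]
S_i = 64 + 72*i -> [64, 136, 208, 280, 352]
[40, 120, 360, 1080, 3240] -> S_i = 40*3^i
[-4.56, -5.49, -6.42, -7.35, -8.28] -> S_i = -4.56 + -0.93*i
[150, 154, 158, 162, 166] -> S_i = 150 + 4*i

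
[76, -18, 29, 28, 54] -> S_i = Random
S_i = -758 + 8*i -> [-758, -750, -742, -734, -726]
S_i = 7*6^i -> [7, 42, 252, 1512, 9072]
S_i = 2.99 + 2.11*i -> [2.99, 5.1, 7.21, 9.32, 11.43]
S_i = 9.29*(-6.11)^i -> [9.29, -56.76, 346.82, -2119.04, 12947.34]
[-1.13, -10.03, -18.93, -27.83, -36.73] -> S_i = -1.13 + -8.90*i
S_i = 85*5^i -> [85, 425, 2125, 10625, 53125]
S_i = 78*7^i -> [78, 546, 3822, 26754, 187278]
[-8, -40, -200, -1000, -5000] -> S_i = -8*5^i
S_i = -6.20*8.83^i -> [-6.2, -54.75, -483.41, -4268.49, -37690.73]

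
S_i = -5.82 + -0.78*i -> [-5.82, -6.6, -7.38, -8.16, -8.94]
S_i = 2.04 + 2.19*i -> [2.04, 4.23, 6.42, 8.61, 10.8]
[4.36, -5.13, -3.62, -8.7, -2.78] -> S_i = Random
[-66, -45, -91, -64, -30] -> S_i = Random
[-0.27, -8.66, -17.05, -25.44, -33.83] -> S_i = -0.27 + -8.39*i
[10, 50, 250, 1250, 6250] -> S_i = 10*5^i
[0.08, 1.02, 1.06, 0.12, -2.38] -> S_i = Random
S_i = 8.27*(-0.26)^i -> [8.27, -2.15, 0.56, -0.15, 0.04]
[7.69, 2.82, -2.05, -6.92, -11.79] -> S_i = 7.69 + -4.87*i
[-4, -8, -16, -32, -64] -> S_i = -4*2^i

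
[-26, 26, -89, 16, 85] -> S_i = Random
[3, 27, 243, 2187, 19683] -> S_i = 3*9^i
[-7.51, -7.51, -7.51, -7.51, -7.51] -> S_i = -7.51*1.00^i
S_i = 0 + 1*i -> [0, 1, 2, 3, 4]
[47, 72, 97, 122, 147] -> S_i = 47 + 25*i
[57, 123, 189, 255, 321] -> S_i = 57 + 66*i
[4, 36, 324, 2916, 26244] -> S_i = 4*9^i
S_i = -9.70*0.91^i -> [-9.7, -8.83, -8.03, -7.31, -6.65]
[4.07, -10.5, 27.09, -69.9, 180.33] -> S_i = 4.07*(-2.58)^i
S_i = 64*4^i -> [64, 256, 1024, 4096, 16384]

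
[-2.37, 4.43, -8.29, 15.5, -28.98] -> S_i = -2.37*(-1.87)^i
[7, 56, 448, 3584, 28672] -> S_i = 7*8^i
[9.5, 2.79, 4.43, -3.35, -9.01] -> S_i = Random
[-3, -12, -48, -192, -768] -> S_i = -3*4^i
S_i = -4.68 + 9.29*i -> [-4.68, 4.61, 13.9, 23.19, 32.48]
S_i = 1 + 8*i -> [1, 9, 17, 25, 33]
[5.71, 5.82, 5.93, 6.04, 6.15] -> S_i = 5.71 + 0.11*i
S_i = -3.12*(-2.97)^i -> [-3.12, 9.27, -27.52, 81.74, -242.76]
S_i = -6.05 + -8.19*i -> [-6.05, -14.24, -22.43, -30.62, -38.81]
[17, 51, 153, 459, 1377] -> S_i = 17*3^i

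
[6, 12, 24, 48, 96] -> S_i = 6*2^i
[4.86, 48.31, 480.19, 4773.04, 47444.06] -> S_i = 4.86*9.94^i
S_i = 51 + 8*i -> [51, 59, 67, 75, 83]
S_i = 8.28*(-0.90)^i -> [8.28, -7.45, 6.71, -6.04, 5.43]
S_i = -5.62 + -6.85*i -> [-5.62, -12.47, -19.32, -26.17, -33.02]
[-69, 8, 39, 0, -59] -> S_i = Random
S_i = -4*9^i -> [-4, -36, -324, -2916, -26244]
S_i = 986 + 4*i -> [986, 990, 994, 998, 1002]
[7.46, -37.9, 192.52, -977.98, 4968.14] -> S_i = 7.46*(-5.08)^i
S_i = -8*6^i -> [-8, -48, -288, -1728, -10368]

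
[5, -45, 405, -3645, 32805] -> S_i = 5*-9^i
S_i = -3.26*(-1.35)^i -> [-3.26, 4.4, -5.94, 8.02, -10.83]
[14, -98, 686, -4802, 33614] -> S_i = 14*-7^i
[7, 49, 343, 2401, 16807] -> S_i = 7*7^i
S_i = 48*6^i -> [48, 288, 1728, 10368, 62208]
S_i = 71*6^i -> [71, 426, 2556, 15336, 92016]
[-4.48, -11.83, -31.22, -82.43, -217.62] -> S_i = -4.48*2.64^i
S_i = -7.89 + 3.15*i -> [-7.89, -4.74, -1.59, 1.56, 4.71]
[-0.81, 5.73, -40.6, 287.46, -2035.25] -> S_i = -0.81*(-7.08)^i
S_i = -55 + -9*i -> [-55, -64, -73, -82, -91]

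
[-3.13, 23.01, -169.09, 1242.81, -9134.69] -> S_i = -3.13*(-7.35)^i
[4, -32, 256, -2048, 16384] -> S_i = 4*-8^i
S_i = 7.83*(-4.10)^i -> [7.83, -32.1, 131.62, -539.65, 2212.57]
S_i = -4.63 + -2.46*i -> [-4.63, -7.09, -9.55, -12.01, -14.47]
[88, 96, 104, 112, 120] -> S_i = 88 + 8*i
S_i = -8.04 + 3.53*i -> [-8.04, -4.51, -0.98, 2.55, 6.08]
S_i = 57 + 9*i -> [57, 66, 75, 84, 93]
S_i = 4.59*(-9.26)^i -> [4.59, -42.5, 393.58, -3644.56, 33748.67]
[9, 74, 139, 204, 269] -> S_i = 9 + 65*i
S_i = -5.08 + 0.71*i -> [-5.08, -4.37, -3.66, -2.95, -2.24]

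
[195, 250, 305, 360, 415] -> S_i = 195 + 55*i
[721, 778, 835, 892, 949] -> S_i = 721 + 57*i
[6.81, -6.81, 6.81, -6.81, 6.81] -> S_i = 6.81*(-1.00)^i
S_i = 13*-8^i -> [13, -104, 832, -6656, 53248]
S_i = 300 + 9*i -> [300, 309, 318, 327, 336]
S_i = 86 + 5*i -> [86, 91, 96, 101, 106]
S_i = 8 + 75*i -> [8, 83, 158, 233, 308]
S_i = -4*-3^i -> [-4, 12, -36, 108, -324]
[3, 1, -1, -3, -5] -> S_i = 3 + -2*i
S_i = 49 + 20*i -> [49, 69, 89, 109, 129]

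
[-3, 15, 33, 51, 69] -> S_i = -3 + 18*i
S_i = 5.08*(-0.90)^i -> [5.08, -4.57, 4.11, -3.7, 3.33]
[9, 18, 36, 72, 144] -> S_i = 9*2^i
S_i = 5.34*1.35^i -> [5.34, 7.21, 9.73, 13.14, 17.74]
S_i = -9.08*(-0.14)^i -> [-9.08, 1.27, -0.18, 0.02, -0.0]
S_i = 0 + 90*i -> [0, 90, 180, 270, 360]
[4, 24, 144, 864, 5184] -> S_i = 4*6^i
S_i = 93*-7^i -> [93, -651, 4557, -31899, 223293]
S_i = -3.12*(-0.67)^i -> [-3.12, 2.09, -1.4, 0.94, -0.63]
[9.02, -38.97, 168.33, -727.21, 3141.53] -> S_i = 9.02*(-4.32)^i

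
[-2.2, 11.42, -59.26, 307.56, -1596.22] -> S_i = -2.20*(-5.19)^i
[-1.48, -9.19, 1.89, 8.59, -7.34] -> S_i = Random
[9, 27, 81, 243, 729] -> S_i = 9*3^i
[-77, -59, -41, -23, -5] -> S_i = -77 + 18*i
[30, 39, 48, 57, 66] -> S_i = 30 + 9*i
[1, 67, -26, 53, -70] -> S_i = Random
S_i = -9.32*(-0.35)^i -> [-9.32, 3.26, -1.14, 0.4, -0.14]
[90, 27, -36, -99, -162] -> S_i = 90 + -63*i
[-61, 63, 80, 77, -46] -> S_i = Random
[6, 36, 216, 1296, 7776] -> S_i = 6*6^i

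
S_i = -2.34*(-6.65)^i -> [-2.34, 15.56, -103.48, 688.15, -4576.17]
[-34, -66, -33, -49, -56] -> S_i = Random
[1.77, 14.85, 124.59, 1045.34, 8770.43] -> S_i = 1.77*8.39^i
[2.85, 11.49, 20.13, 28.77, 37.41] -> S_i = 2.85 + 8.64*i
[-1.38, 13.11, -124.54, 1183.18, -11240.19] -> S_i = -1.38*(-9.50)^i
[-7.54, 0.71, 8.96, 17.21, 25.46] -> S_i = -7.54 + 8.25*i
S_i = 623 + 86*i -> [623, 709, 795, 881, 967]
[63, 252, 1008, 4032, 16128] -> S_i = 63*4^i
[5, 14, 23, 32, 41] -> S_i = 5 + 9*i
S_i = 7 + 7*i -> [7, 14, 21, 28, 35]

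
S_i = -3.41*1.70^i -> [-3.41, -5.8, -9.85, -16.75, -28.48]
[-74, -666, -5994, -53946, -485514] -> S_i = -74*9^i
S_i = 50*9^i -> [50, 450, 4050, 36450, 328050]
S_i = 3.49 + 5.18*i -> [3.49, 8.67, 13.85, 19.03, 24.21]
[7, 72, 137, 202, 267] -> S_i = 7 + 65*i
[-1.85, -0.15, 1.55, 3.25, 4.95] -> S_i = -1.85 + 1.70*i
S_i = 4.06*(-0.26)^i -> [4.06, -1.06, 0.27, -0.07, 0.02]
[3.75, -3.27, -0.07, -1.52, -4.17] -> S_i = Random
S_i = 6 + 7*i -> [6, 13, 20, 27, 34]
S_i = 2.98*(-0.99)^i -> [2.98, -2.95, 2.92, -2.89, 2.86]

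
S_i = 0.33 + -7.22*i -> [0.33, -6.89, -14.11, -21.33, -28.55]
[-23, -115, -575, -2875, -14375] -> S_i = -23*5^i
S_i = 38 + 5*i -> [38, 43, 48, 53, 58]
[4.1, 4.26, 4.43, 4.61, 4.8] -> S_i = 4.10*1.04^i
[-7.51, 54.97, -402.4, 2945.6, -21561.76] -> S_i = -7.51*(-7.32)^i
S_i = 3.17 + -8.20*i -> [3.17, -5.03, -13.23, -21.43, -29.63]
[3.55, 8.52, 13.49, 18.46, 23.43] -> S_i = 3.55 + 4.97*i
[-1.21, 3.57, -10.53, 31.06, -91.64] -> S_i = -1.21*(-2.95)^i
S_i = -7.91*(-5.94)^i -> [-7.91, 46.99, -279.09, 1657.81, -9847.42]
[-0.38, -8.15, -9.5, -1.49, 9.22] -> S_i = Random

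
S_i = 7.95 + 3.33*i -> [7.95, 11.28, 14.61, 17.94, 21.27]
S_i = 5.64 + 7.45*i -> [5.64, 13.09, 20.54, 27.99, 35.44]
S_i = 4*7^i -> [4, 28, 196, 1372, 9604]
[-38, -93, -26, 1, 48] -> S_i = Random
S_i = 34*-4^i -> [34, -136, 544, -2176, 8704]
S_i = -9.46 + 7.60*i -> [-9.46, -1.86, 5.74, 13.34, 20.94]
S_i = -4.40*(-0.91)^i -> [-4.4, 4.0, -3.64, 3.32, -3.02]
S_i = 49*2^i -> [49, 98, 196, 392, 784]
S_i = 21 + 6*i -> [21, 27, 33, 39, 45]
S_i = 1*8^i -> [1, 8, 64, 512, 4096]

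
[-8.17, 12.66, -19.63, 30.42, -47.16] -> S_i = -8.17*(-1.55)^i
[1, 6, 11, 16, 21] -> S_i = 1 + 5*i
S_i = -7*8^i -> [-7, -56, -448, -3584, -28672]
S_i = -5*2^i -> [-5, -10, -20, -40, -80]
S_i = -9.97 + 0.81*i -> [-9.97, -9.16, -8.35, -7.54, -6.73]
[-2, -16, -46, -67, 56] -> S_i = Random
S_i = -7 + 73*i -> [-7, 66, 139, 212, 285]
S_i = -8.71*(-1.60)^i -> [-8.71, 13.94, -22.3, 35.68, -57.08]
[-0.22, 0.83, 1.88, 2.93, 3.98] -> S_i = -0.22 + 1.05*i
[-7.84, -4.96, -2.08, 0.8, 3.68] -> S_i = -7.84 + 2.88*i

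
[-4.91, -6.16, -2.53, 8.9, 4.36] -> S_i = Random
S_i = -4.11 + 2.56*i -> [-4.11, -1.55, 1.01, 3.57, 6.13]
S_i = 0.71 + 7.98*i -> [0.71, 8.69, 16.67, 24.65, 32.63]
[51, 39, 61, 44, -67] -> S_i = Random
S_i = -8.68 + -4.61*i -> [-8.68, -13.29, -17.9, -22.51, -27.12]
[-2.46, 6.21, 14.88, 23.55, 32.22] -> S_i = -2.46 + 8.67*i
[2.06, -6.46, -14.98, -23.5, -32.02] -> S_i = 2.06 + -8.52*i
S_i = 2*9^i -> [2, 18, 162, 1458, 13122]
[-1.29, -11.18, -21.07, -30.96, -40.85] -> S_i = -1.29 + -9.89*i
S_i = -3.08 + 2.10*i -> [-3.08, -0.98, 1.12, 3.22, 5.32]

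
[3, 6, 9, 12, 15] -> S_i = 3 + 3*i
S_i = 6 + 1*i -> [6, 7, 8, 9, 10]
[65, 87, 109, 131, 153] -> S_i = 65 + 22*i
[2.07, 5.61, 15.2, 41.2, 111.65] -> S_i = 2.07*2.71^i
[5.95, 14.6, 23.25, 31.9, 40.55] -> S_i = 5.95 + 8.65*i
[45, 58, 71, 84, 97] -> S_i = 45 + 13*i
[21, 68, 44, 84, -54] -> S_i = Random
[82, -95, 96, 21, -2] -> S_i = Random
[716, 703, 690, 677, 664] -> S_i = 716 + -13*i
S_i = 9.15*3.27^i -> [9.15, 29.92, 97.84, 319.94, 1046.19]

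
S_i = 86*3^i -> [86, 258, 774, 2322, 6966]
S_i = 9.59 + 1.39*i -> [9.59, 10.98, 12.37, 13.76, 15.15]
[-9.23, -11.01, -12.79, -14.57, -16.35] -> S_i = -9.23 + -1.78*i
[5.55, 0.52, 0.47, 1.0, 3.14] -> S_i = Random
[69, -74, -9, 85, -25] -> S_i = Random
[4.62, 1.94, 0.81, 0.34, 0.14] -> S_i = 4.62*0.42^i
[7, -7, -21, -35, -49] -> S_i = 7 + -14*i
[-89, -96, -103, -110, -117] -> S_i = -89 + -7*i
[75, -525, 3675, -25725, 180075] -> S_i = 75*-7^i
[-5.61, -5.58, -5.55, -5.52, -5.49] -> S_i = -5.61 + 0.03*i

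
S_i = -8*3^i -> [-8, -24, -72, -216, -648]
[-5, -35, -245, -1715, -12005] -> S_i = -5*7^i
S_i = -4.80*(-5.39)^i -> [-4.8, 25.87, -139.45, 751.64, -4051.32]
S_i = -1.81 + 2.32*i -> [-1.81, 0.51, 2.83, 5.15, 7.47]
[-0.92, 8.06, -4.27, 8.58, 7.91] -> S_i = Random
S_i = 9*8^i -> [9, 72, 576, 4608, 36864]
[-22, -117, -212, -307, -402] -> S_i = -22 + -95*i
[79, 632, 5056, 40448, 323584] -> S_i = 79*8^i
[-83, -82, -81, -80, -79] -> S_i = -83 + 1*i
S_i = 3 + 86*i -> [3, 89, 175, 261, 347]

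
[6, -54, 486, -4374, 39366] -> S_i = 6*-9^i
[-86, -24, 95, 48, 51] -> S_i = Random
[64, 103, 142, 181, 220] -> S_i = 64 + 39*i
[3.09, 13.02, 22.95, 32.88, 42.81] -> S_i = 3.09 + 9.93*i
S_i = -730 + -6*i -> [-730, -736, -742, -748, -754]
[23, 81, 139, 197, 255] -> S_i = 23 + 58*i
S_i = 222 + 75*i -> [222, 297, 372, 447, 522]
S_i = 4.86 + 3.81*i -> [4.86, 8.67, 12.48, 16.29, 20.1]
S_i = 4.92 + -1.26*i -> [4.92, 3.66, 2.4, 1.14, -0.12]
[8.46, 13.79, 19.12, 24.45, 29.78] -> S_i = 8.46 + 5.33*i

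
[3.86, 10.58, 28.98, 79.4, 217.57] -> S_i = 3.86*2.74^i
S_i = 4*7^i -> [4, 28, 196, 1372, 9604]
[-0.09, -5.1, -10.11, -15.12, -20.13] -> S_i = -0.09 + -5.01*i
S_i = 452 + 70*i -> [452, 522, 592, 662, 732]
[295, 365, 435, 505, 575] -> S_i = 295 + 70*i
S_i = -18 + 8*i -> [-18, -10, -2, 6, 14]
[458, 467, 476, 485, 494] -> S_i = 458 + 9*i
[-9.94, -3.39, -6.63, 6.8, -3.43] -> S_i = Random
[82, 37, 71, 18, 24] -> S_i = Random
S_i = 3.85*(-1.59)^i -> [3.85, -6.12, 9.73, -15.48, 24.61]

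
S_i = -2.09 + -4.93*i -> [-2.09, -7.02, -11.95, -16.88, -21.81]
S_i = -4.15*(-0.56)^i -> [-4.15, 2.32, -1.3, 0.73, -0.41]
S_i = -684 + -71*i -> [-684, -755, -826, -897, -968]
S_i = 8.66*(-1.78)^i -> [8.66, -15.41, 27.44, -48.84, 86.94]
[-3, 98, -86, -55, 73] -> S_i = Random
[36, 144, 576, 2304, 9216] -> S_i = 36*4^i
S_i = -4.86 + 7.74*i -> [-4.86, 2.88, 10.62, 18.36, 26.1]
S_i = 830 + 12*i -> [830, 842, 854, 866, 878]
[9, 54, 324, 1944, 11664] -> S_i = 9*6^i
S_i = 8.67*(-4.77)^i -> [8.67, -41.36, 197.27, -940.97, 4488.41]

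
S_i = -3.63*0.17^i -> [-3.63, -0.62, -0.1, -0.02, -0.0]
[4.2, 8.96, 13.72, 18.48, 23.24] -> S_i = 4.20 + 4.76*i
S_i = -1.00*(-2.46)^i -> [-1.0, 2.46, -6.05, 14.89, -36.62]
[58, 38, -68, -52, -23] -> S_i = Random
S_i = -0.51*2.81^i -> [-0.51, -1.43, -4.03, -11.32, -31.8]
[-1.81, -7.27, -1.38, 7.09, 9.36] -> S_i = Random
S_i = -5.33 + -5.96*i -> [-5.33, -11.29, -17.25, -23.21, -29.17]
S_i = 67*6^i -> [67, 402, 2412, 14472, 86832]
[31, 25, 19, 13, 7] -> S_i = 31 + -6*i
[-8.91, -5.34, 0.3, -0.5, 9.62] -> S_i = Random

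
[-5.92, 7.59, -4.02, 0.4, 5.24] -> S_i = Random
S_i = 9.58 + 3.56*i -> [9.58, 13.14, 16.7, 20.26, 23.82]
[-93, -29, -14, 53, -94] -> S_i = Random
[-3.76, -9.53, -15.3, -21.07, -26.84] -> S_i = -3.76 + -5.77*i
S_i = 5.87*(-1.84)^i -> [5.87, -10.8, 19.87, -36.57, 67.28]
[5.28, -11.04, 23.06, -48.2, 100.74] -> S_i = 5.28*(-2.09)^i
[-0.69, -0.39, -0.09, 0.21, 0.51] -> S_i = -0.69 + 0.30*i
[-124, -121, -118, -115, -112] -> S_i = -124 + 3*i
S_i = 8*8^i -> [8, 64, 512, 4096, 32768]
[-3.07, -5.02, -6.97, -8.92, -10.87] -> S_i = -3.07 + -1.95*i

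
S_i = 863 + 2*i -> [863, 865, 867, 869, 871]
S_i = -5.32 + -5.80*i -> [-5.32, -11.12, -16.92, -22.72, -28.52]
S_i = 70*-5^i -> [70, -350, 1750, -8750, 43750]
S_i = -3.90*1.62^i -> [-3.9, -6.32, -10.24, -16.58, -26.86]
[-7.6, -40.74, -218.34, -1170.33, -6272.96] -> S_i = -7.60*5.36^i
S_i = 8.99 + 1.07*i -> [8.99, 10.06, 11.13, 12.2, 13.27]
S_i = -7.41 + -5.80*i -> [-7.41, -13.21, -19.01, -24.81, -30.61]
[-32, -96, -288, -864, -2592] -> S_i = -32*3^i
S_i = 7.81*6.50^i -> [7.81, 50.76, 329.97, 2144.82, 13941.34]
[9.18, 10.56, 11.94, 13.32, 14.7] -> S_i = 9.18 + 1.38*i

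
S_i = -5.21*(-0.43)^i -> [-5.21, 2.24, -0.96, 0.41, -0.18]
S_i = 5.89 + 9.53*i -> [5.89, 15.42, 24.95, 34.48, 44.01]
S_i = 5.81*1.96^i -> [5.81, 11.39, 22.32, 43.75, 85.74]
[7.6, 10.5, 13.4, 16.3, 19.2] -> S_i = 7.60 + 2.90*i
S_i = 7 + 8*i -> [7, 15, 23, 31, 39]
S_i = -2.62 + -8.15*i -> [-2.62, -10.77, -18.92, -27.07, -35.22]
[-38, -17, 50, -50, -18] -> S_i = Random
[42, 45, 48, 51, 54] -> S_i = 42 + 3*i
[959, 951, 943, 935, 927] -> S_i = 959 + -8*i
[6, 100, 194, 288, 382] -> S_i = 6 + 94*i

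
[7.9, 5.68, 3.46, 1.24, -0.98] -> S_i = 7.90 + -2.22*i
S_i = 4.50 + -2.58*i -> [4.5, 1.92, -0.66, -3.24, -5.82]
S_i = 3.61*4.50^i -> [3.61, 16.24, 73.1, 328.96, 1480.33]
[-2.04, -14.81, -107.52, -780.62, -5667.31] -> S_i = -2.04*7.26^i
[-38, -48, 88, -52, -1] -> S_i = Random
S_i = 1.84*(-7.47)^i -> [1.84, -13.74, 102.67, -766.97, 5729.28]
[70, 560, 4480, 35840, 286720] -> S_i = 70*8^i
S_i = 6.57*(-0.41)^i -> [6.57, -2.69, 1.1, -0.45, 0.19]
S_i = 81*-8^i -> [81, -648, 5184, -41472, 331776]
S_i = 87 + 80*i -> [87, 167, 247, 327, 407]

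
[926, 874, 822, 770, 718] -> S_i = 926 + -52*i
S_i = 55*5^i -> [55, 275, 1375, 6875, 34375]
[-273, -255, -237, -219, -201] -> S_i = -273 + 18*i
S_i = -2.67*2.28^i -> [-2.67, -6.09, -13.88, -31.65, -72.15]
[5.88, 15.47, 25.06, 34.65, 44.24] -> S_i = 5.88 + 9.59*i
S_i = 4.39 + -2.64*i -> [4.39, 1.75, -0.89, -3.53, -6.17]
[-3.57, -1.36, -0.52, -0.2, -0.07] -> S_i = -3.57*0.38^i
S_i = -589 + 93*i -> [-589, -496, -403, -310, -217]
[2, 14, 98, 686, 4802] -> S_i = 2*7^i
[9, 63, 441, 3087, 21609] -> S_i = 9*7^i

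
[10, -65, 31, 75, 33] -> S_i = Random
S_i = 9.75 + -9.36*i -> [9.75, 0.39, -8.97, -18.33, -27.69]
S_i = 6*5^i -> [6, 30, 150, 750, 3750]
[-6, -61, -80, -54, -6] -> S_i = Random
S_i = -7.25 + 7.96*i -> [-7.25, 0.71, 8.67, 16.63, 24.59]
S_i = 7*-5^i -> [7, -35, 175, -875, 4375]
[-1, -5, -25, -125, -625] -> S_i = -1*5^i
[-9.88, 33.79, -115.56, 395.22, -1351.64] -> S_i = -9.88*(-3.42)^i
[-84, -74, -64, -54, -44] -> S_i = -84 + 10*i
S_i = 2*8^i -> [2, 16, 128, 1024, 8192]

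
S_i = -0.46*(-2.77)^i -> [-0.46, 1.27, -3.53, 9.78, -27.08]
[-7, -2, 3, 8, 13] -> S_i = -7 + 5*i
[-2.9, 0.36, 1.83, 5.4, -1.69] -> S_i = Random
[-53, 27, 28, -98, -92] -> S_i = Random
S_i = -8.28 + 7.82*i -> [-8.28, -0.46, 7.36, 15.18, 23.0]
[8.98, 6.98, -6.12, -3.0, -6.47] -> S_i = Random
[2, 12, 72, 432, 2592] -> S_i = 2*6^i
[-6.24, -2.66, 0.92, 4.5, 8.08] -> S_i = -6.24 + 3.58*i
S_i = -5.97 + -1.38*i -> [-5.97, -7.35, -8.73, -10.11, -11.49]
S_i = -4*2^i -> [-4, -8, -16, -32, -64]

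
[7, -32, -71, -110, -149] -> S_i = 7 + -39*i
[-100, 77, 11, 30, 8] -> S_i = Random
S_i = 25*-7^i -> [25, -175, 1225, -8575, 60025]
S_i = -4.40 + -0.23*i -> [-4.4, -4.63, -4.86, -5.09, -5.32]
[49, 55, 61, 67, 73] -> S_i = 49 + 6*i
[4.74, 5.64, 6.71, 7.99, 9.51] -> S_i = 4.74*1.19^i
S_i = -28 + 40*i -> [-28, 12, 52, 92, 132]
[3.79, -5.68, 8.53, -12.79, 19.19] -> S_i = 3.79*(-1.50)^i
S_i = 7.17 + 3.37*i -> [7.17, 10.54, 13.91, 17.28, 20.65]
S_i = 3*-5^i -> [3, -15, 75, -375, 1875]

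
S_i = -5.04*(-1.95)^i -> [-5.04, 9.83, -19.16, 37.37, -72.87]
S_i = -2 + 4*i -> [-2, 2, 6, 10, 14]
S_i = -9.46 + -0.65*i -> [-9.46, -10.11, -10.76, -11.41, -12.06]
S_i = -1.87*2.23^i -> [-1.87, -4.17, -9.3, -20.74, -46.24]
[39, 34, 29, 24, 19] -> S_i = 39 + -5*i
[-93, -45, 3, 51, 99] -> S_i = -93 + 48*i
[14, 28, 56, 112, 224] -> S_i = 14*2^i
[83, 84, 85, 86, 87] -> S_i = 83 + 1*i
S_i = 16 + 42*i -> [16, 58, 100, 142, 184]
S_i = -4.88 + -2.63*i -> [-4.88, -7.51, -10.14, -12.77, -15.4]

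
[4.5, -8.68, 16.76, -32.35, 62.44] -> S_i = 4.50*(-1.93)^i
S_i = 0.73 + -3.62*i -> [0.73, -2.89, -6.51, -10.13, -13.75]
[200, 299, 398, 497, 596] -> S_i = 200 + 99*i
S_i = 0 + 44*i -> [0, 44, 88, 132, 176]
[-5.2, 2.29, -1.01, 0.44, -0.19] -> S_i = -5.20*(-0.44)^i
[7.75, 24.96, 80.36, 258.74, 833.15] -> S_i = 7.75*3.22^i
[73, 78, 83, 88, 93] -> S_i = 73 + 5*i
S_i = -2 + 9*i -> [-2, 7, 16, 25, 34]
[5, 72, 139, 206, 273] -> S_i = 5 + 67*i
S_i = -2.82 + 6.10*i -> [-2.82, 3.28, 9.38, 15.48, 21.58]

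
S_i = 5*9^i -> [5, 45, 405, 3645, 32805]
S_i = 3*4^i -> [3, 12, 48, 192, 768]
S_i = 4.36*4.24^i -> [4.36, 18.49, 78.38, 332.34, 1409.13]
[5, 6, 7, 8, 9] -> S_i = 5 + 1*i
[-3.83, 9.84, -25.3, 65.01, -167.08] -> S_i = -3.83*(-2.57)^i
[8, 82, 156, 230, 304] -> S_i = 8 + 74*i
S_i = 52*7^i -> [52, 364, 2548, 17836, 124852]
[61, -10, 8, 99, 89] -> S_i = Random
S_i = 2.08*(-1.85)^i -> [2.08, -3.85, 7.12, -13.17, 24.36]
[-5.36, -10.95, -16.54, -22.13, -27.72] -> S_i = -5.36 + -5.59*i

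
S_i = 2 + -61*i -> [2, -59, -120, -181, -242]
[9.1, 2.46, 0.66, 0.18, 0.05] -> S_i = 9.10*0.27^i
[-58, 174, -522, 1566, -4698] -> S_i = -58*-3^i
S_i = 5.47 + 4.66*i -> [5.47, 10.13, 14.79, 19.45, 24.11]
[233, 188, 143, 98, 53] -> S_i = 233 + -45*i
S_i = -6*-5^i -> [-6, 30, -150, 750, -3750]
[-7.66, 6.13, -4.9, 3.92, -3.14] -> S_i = -7.66*(-0.80)^i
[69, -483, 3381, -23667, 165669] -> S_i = 69*-7^i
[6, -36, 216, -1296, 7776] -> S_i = 6*-6^i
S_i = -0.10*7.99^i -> [-0.1, -0.8, -6.38, -51.01, -407.56]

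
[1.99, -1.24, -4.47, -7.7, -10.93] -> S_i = 1.99 + -3.23*i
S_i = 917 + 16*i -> [917, 933, 949, 965, 981]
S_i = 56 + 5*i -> [56, 61, 66, 71, 76]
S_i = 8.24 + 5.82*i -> [8.24, 14.06, 19.88, 25.7, 31.52]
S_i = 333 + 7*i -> [333, 340, 347, 354, 361]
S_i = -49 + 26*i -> [-49, -23, 3, 29, 55]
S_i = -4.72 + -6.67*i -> [-4.72, -11.39, -18.06, -24.73, -31.4]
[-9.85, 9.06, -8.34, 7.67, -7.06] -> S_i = -9.85*(-0.92)^i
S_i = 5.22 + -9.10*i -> [5.22, -3.88, -12.98, -22.08, -31.18]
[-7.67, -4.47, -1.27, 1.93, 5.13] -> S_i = -7.67 + 3.20*i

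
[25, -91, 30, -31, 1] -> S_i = Random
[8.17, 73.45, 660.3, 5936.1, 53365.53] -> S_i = 8.17*8.99^i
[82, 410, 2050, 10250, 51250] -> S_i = 82*5^i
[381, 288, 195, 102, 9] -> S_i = 381 + -93*i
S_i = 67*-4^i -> [67, -268, 1072, -4288, 17152]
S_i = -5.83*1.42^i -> [-5.83, -8.28, -11.76, -16.69, -23.7]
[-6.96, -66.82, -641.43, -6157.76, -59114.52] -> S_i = -6.96*9.60^i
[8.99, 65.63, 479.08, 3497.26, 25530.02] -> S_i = 8.99*7.30^i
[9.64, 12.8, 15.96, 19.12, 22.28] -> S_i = 9.64 + 3.16*i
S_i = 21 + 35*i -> [21, 56, 91, 126, 161]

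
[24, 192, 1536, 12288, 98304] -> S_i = 24*8^i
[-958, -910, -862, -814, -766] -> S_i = -958 + 48*i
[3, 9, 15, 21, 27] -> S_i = 3 + 6*i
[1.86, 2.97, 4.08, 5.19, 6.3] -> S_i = 1.86 + 1.11*i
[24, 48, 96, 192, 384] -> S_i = 24*2^i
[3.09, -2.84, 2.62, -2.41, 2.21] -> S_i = 3.09*(-0.92)^i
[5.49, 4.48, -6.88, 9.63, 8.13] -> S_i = Random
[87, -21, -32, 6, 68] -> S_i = Random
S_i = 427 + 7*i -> [427, 434, 441, 448, 455]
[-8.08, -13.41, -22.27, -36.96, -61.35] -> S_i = -8.08*1.66^i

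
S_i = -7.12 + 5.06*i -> [-7.12, -2.06, 3.0, 8.06, 13.12]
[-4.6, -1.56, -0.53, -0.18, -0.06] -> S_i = -4.60*0.34^i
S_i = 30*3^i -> [30, 90, 270, 810, 2430]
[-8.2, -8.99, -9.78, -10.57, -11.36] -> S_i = -8.20 + -0.79*i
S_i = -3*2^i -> [-3, -6, -12, -24, -48]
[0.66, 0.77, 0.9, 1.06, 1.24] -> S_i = 0.66*1.17^i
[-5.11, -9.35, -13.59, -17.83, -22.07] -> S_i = -5.11 + -4.24*i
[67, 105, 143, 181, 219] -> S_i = 67 + 38*i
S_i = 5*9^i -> [5, 45, 405, 3645, 32805]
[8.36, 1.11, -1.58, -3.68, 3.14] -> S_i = Random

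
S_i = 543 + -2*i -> [543, 541, 539, 537, 535]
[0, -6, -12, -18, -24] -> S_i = 0 + -6*i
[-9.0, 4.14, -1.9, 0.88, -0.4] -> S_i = -9.00*(-0.46)^i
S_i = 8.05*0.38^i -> [8.05, 3.06, 1.16, 0.44, 0.17]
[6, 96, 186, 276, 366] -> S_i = 6 + 90*i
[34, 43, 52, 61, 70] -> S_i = 34 + 9*i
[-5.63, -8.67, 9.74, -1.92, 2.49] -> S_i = Random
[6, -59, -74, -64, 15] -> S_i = Random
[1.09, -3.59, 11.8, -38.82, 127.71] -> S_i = 1.09*(-3.29)^i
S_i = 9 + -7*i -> [9, 2, -5, -12, -19]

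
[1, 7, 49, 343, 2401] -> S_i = 1*7^i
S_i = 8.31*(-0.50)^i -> [8.31, -4.16, 2.08, -1.04, 0.52]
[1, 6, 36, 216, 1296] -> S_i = 1*6^i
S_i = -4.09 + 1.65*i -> [-4.09, -2.44, -0.79, 0.86, 2.51]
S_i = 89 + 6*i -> [89, 95, 101, 107, 113]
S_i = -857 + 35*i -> [-857, -822, -787, -752, -717]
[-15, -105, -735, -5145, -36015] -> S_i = -15*7^i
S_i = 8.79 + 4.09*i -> [8.79, 12.88, 16.97, 21.06, 25.15]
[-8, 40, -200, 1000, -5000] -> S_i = -8*-5^i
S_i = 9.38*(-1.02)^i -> [9.38, -9.57, 9.76, -9.95, 10.15]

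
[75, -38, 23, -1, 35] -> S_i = Random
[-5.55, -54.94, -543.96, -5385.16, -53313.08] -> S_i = -5.55*9.90^i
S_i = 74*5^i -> [74, 370, 1850, 9250, 46250]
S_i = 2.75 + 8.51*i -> [2.75, 11.26, 19.77, 28.28, 36.79]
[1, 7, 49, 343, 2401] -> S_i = 1*7^i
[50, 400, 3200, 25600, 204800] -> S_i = 50*8^i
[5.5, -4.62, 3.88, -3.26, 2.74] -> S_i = 5.50*(-0.84)^i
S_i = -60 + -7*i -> [-60, -67, -74, -81, -88]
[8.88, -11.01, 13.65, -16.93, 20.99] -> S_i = 8.88*(-1.24)^i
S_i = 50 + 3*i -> [50, 53, 56, 59, 62]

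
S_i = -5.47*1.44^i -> [-5.47, -7.88, -11.34, -16.33, -23.52]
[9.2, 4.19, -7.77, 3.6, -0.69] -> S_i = Random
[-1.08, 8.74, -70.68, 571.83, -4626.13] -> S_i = -1.08*(-8.09)^i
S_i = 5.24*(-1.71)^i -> [5.24, -8.96, 15.32, -26.2, 44.8]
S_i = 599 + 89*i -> [599, 688, 777, 866, 955]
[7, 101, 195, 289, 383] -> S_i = 7 + 94*i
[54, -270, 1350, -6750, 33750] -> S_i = 54*-5^i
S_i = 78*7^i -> [78, 546, 3822, 26754, 187278]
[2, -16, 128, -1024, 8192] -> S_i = 2*-8^i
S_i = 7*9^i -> [7, 63, 567, 5103, 45927]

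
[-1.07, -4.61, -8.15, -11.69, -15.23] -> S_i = -1.07 + -3.54*i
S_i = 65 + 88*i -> [65, 153, 241, 329, 417]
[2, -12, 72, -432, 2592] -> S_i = 2*-6^i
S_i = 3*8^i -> [3, 24, 192, 1536, 12288]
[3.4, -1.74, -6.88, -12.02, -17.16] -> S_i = 3.40 + -5.14*i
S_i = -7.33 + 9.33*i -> [-7.33, 2.0, 11.33, 20.66, 29.99]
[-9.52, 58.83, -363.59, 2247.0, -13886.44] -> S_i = -9.52*(-6.18)^i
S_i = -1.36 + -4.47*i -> [-1.36, -5.83, -10.3, -14.77, -19.24]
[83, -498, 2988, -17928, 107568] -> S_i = 83*-6^i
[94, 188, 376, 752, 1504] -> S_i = 94*2^i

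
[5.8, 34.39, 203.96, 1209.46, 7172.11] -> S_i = 5.80*5.93^i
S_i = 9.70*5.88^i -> [9.7, 57.04, 335.37, 1971.99, 11595.27]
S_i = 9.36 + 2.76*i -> [9.36, 12.12, 14.88, 17.64, 20.4]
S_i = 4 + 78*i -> [4, 82, 160, 238, 316]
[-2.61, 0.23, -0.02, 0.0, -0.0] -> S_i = -2.61*(-0.09)^i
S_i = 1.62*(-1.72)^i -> [1.62, -2.79, 4.79, -8.24, 14.18]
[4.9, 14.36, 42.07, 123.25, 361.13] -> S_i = 4.90*2.93^i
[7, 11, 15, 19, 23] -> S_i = 7 + 4*i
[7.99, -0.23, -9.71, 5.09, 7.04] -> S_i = Random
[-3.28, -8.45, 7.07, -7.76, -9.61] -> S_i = Random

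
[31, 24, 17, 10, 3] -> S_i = 31 + -7*i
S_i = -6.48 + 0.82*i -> [-6.48, -5.66, -4.84, -4.02, -3.2]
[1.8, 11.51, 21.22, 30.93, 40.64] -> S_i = 1.80 + 9.71*i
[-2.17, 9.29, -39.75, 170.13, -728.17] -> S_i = -2.17*(-4.28)^i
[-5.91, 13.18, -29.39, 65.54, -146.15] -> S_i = -5.91*(-2.23)^i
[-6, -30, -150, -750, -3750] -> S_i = -6*5^i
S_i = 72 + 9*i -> [72, 81, 90, 99, 108]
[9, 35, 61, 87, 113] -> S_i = 9 + 26*i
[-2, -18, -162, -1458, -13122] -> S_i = -2*9^i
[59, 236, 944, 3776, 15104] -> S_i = 59*4^i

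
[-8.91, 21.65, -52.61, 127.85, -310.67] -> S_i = -8.91*(-2.43)^i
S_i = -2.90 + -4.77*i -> [-2.9, -7.67, -12.44, -17.21, -21.98]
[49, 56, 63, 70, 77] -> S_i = 49 + 7*i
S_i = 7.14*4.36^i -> [7.14, 31.13, 135.73, 591.78, 2580.15]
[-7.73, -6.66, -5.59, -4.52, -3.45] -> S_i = -7.73 + 1.07*i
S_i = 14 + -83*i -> [14, -69, -152, -235, -318]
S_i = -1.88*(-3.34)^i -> [-1.88, 6.28, -20.97, 70.05, -233.96]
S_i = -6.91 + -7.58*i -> [-6.91, -14.49, -22.07, -29.65, -37.23]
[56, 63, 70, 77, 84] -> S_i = 56 + 7*i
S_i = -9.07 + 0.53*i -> [-9.07, -8.54, -8.01, -7.48, -6.95]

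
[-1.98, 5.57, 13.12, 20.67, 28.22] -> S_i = -1.98 + 7.55*i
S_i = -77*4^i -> [-77, -308, -1232, -4928, -19712]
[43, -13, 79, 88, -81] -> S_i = Random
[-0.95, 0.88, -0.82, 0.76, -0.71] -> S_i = -0.95*(-0.93)^i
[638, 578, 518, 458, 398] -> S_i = 638 + -60*i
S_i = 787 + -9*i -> [787, 778, 769, 760, 751]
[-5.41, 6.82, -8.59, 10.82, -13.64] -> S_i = -5.41*(-1.26)^i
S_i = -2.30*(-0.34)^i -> [-2.3, 0.78, -0.27, 0.09, -0.03]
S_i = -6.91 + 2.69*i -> [-6.91, -4.22, -1.53, 1.16, 3.85]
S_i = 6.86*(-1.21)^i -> [6.86, -8.3, 10.04, -12.15, 14.71]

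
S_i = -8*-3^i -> [-8, 24, -72, 216, -648]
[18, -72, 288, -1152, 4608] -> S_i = 18*-4^i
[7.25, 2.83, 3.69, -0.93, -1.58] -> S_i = Random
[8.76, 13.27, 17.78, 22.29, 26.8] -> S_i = 8.76 + 4.51*i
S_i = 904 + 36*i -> [904, 940, 976, 1012, 1048]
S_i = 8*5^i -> [8, 40, 200, 1000, 5000]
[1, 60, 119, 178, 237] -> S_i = 1 + 59*i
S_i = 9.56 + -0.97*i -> [9.56, 8.59, 7.62, 6.65, 5.68]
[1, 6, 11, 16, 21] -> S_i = 1 + 5*i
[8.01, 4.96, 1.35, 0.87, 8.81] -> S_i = Random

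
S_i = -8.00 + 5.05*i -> [-8.0, -2.95, 2.1, 7.15, 12.2]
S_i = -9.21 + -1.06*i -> [-9.21, -10.27, -11.33, -12.39, -13.45]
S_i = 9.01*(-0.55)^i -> [9.01, -4.96, 2.73, -1.5, 0.82]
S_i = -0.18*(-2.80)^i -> [-0.18, 0.5, -1.41, 3.95, -11.06]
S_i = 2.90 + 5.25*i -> [2.9, 8.15, 13.4, 18.65, 23.9]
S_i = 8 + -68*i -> [8, -60, -128, -196, -264]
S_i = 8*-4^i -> [8, -32, 128, -512, 2048]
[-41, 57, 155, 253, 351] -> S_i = -41 + 98*i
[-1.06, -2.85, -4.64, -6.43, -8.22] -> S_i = -1.06 + -1.79*i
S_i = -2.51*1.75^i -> [-2.51, -4.39, -7.69, -13.45, -23.54]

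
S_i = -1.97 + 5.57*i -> [-1.97, 3.6, 9.17, 14.74, 20.31]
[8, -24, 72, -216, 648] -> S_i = 8*-3^i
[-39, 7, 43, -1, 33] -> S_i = Random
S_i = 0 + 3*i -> [0, 3, 6, 9, 12]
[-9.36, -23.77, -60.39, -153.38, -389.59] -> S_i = -9.36*2.54^i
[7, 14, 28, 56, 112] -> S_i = 7*2^i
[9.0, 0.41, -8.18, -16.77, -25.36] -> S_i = 9.00 + -8.59*i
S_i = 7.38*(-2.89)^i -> [7.38, -21.33, 61.64, -178.14, 514.81]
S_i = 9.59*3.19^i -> [9.59, 30.59, 97.59, 311.31, 993.07]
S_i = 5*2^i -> [5, 10, 20, 40, 80]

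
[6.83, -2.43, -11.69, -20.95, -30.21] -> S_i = 6.83 + -9.26*i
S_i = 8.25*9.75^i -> [8.25, 80.44, 784.27, 7646.59, 74554.25]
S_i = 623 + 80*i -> [623, 703, 783, 863, 943]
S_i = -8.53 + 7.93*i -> [-8.53, -0.6, 7.33, 15.26, 23.19]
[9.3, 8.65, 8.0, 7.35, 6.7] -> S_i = 9.30 + -0.65*i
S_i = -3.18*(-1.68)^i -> [-3.18, 5.34, -8.98, 15.08, -25.33]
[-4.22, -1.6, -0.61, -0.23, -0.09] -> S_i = -4.22*0.38^i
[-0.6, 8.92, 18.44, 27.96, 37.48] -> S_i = -0.60 + 9.52*i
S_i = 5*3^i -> [5, 15, 45, 135, 405]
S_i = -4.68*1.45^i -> [-4.68, -6.79, -9.84, -14.27, -20.69]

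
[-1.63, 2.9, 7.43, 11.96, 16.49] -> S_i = -1.63 + 4.53*i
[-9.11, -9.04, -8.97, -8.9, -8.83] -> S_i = -9.11 + 0.07*i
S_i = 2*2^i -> [2, 4, 8, 16, 32]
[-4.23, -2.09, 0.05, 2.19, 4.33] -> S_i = -4.23 + 2.14*i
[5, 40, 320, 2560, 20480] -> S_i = 5*8^i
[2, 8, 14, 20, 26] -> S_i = 2 + 6*i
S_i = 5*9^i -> [5, 45, 405, 3645, 32805]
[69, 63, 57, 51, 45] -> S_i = 69 + -6*i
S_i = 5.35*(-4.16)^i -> [5.35, -22.26, 92.58, -385.15, 1602.24]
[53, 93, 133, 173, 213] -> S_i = 53 + 40*i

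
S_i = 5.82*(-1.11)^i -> [5.82, -6.46, 7.17, -7.96, 8.84]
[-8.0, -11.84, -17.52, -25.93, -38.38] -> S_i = -8.00*1.48^i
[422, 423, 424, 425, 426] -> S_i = 422 + 1*i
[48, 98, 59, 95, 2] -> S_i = Random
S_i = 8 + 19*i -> [8, 27, 46, 65, 84]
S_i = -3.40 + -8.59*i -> [-3.4, -11.99, -20.58, -29.17, -37.76]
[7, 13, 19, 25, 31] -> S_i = 7 + 6*i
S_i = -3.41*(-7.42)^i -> [-3.41, 25.3, -187.74, 1393.05, -10336.42]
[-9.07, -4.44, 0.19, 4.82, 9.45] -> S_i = -9.07 + 4.63*i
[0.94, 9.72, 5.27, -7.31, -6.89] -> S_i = Random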